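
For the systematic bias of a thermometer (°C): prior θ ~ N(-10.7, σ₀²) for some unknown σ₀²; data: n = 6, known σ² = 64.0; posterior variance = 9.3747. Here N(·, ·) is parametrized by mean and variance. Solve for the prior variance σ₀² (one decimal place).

Posterior precision equals prior precision plus data precision: 1/σ_n² = 1/σ₀² + n/σ².
So 1/σ₀² = 1/9.3747 − 6/64.0 = 0.106670 − 0.093750 = 0.012920.
Hence σ₀² = 1/0.012920 ≈ 77.4.

σ₀² = 77.4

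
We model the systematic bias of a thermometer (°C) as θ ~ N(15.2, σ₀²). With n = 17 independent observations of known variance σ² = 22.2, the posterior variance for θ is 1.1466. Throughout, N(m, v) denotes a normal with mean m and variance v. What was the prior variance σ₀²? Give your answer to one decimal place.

For the Normal–Normal model with known σ², precisions add: τ_n = τ₀ + n/σ².
So 1/σ₀² = 1/1.1466 − 17/22.2 = 0.872144 − 0.765766 = 0.106378.
Hence σ₀² = 1/0.106378 ≈ 9.4.

σ₀² = 9.4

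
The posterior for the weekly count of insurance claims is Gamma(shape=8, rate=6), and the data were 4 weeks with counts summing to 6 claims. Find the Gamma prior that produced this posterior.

Gamma(shape=2, rate=2)

Gamma–Poisson conjugacy: posterior shape = α + Σxᵢ, posterior rate = β + n.
So α = 8 − 6 = 2 and β = 6 − 4 = 2.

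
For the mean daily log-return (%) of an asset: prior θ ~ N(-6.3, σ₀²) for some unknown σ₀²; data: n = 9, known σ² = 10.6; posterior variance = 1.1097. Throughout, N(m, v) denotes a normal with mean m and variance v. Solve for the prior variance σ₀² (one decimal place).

σ₀² = 19.2

Posterior precision equals prior precision plus data precision: 1/σ_n² = 1/σ₀² + n/σ².
So 1/σ₀² = 1/1.1097 − 9/10.6 = 0.901144 − 0.849057 = 0.052087.
Hence σ₀² = 1/0.052087 ≈ 19.2.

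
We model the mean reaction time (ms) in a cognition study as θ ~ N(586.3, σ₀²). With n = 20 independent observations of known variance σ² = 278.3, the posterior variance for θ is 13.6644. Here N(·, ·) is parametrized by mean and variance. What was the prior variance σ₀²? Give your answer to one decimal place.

Posterior precision equals prior precision plus data precision: 1/σ_n² = 1/σ₀² + n/σ².
So 1/σ₀² = 1/13.6644 − 20/278.3 = 0.073183 − 0.071865 = 0.001318.
Hence σ₀² = 1/0.001318 ≈ 758.7.

σ₀² = 758.7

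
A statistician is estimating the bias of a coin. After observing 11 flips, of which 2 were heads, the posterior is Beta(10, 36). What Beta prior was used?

A Beta(α, β) prior with s successes and f failures in binomial data gives a Beta(α+s, β+f) posterior.
So α = 10 − 2 = 8 and β = 36 − 9 = 27.

Beta(8, 27)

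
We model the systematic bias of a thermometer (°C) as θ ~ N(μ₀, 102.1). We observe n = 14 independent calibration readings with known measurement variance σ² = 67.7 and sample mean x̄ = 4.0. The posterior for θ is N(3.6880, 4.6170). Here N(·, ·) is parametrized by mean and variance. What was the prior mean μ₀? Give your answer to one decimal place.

μ₀ = -2.9

With known observation variance, the Normal–Normal posterior has precision τ_n = τ₀ + n/σ² and mean μ_n = (τ₀μ₀ + (n/σ²)x̄)/τ_n.
Here τ₀ = 1/102.1 = 0.009794 and τ_data = 14/67.7 = 0.206795, so τ_n = 0.216589.
Rearranging for μ₀: μ₀ = (μ_n·τ_n − τ_data·x̄)/τ₀ = (3.6880·0.216589 − 0.206795·4.0) / 0.009794 = -0.028400/0.009794 ≈ -2.9.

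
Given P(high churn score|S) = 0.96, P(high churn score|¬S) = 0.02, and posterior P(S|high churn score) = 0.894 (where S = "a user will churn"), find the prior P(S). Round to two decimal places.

Bayes' rule in odds form gives O(S|E) = O(S)·[P(E|S)/P(E|¬S)], hence O(S) = O(S|E)/LR.
Posterior odds = 0.894/(1−0.894) = 8.4340. LR = 0.96/0.02 = 48.0000.
Prior odds = 8.4340/48.0000 = 0.1757, so P(S) = 0.1757/(1+0.1757) ≈ 0.15.

P(S) = 0.15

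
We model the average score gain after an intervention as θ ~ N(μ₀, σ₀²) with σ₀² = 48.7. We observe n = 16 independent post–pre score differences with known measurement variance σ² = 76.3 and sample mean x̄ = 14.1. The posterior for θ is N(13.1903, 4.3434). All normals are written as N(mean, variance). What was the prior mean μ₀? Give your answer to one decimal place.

The posterior mean is a precision-weighted average: μ_n = (τ₀μ₀ + τ_data·x̄)/(τ₀+τ_data), with τ₀=1/σ₀² and τ_data=n/σ².
Here τ₀ = 1/48.7 = 0.020534 and τ_data = 16/76.3 = 0.209699, so τ_n = 0.230233.
Rearranging for μ₀: μ₀ = (μ_n·τ_n − τ_data·x̄)/τ₀ = (13.1903·0.230233 − 0.209699·14.1) / 0.020534 = 0.080086/0.020534 ≈ 3.9.

μ₀ = 3.9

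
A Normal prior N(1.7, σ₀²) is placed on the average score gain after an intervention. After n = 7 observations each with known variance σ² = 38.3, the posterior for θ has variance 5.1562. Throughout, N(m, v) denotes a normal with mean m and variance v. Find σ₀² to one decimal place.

For the Normal–Normal model with known σ², precisions add: τ_n = τ₀ + n/σ².
So 1/σ₀² = 1/5.1562 − 7/38.3 = 0.193941 − 0.182768 = 0.011173.
Hence σ₀² = 1/0.011173 ≈ 89.5.

σ₀² = 89.5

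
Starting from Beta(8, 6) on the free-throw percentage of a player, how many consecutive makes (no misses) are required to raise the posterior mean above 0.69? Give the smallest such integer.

k = 6

After k makes and 0 misses the posterior is Beta(8+k, 6), with mean (8+k)/(8+6+k).
Set (8+k)/(14+k) > 0.69 and solve: k > (0.69·14 − 8)/(1 − 0.69) = 5.355.
The smallest integer exceeding 5.355 is 6, and checking k=6: (14)/(20) = 0.7000 > 0.69.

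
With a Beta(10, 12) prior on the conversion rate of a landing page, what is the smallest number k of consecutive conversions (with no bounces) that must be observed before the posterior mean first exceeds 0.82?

After k conversions and 0 bounces the posterior is Beta(10+k, 12), with mean (10+k)/(10+12+k).
Set (10+k)/(22+k) > 0.82 and solve: k > (0.82·22 − 10)/(1 − 0.82) = 44.667.
The smallest integer exceeding 44.667 is 45, and checking k=45: (55)/(67) = 0.8209 > 0.82.

k = 45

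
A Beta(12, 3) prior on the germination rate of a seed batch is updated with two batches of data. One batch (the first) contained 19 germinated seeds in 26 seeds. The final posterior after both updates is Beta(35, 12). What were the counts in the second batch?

4 germinated seeds and 2 non-germinating seeds

Because Beta–binomial updating is additive in the counts, the combined data contributed (α_post−α_prior, β_post−β_prior) successes and failures.
Total across both batches: 35−12=23 germinated seeds, 12−3=9 non-germinating seeds.
Subtract the first batch: 23−19=4 germinated seeds and 9−7=2 non-germinating seeds.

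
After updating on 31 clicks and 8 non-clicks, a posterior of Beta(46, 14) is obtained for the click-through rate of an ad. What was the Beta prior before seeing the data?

Beta(15, 6)

Beta is conjugate to the binomial likelihood: posterior = Beta(α+s, β+f).
Subtract the data counts: 46−31=15, 14−8=6.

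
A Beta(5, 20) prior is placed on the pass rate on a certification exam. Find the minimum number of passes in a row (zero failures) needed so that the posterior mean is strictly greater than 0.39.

k = 8

After k passes and 0 failures the posterior is Beta(5+k, 20), with mean (5+k)/(5+20+k).
Set (5+k)/(25+k) > 0.39 and solve: k > (0.39·25 − 5)/(1 − 0.39) = 7.787.
The smallest integer exceeding 7.787 is 8, and checking k=8: (13)/(33) = 0.3939 > 0.39.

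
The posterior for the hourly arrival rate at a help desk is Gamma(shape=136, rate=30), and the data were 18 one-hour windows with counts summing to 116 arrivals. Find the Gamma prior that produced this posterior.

Gamma(shape=20, rate=12)

A Gamma(α, β) prior (rate parametrization) on a Poisson rate with n observations summing to S gives posterior Gamma(α+S, β+n).
So α = 136 − 116 = 20 and β = 30 − 18 = 12.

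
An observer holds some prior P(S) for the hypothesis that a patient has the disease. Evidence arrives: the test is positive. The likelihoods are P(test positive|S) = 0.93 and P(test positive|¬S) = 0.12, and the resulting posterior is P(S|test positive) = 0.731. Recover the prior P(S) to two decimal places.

In odds form, posterior odds = prior odds × likelihood ratio, so prior odds = posterior odds ÷ LR.
Posterior odds = 0.731/(1−0.731) = 2.7175. LR = 0.93/0.12 = 7.7500.
Prior odds = 2.7175/7.7500 = 0.3506, so P(S) = 0.3506/(1+0.3506) ≈ 0.26.

P(S) = 0.26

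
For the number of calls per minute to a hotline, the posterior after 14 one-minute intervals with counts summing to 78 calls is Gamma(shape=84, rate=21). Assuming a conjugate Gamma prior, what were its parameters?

Gamma(shape=6, rate=7)

Gamma–Poisson conjugacy: posterior shape = α + Σxᵢ, posterior rate = β + n.
So α = 84 − 78 = 6 and β = 21 − 14 = 7.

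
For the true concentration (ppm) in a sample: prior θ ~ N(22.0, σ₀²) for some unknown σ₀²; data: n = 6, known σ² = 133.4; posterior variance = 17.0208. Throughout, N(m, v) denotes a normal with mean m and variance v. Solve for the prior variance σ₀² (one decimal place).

For the Normal–Normal model with known σ², precisions add: τ_n = τ₀ + n/σ².
So 1/σ₀² = 1/17.0208 − 6/133.4 = 0.058752 − 0.044978 = 0.013774.
Hence σ₀² = 1/0.013774 ≈ 72.6.

σ₀² = 72.6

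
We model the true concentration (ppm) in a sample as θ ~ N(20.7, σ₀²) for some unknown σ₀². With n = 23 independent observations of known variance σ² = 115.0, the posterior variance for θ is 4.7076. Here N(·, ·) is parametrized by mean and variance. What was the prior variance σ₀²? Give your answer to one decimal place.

σ₀² = 80.5

For the Normal–Normal model with known σ², precisions add: τ_n = τ₀ + n/σ².
So 1/σ₀² = 1/4.7076 − 23/115.0 = 0.212422 − 0.200000 = 0.012422.
Hence σ₀² = 1/0.012422 ≈ 80.5.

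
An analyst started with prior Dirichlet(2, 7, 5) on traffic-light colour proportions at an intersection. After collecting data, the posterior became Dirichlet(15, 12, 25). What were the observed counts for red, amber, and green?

counts (13, 5, 20)

For a Dirichlet(α) prior with multinomial counts c, the posterior is Dirichlet(α + c) componentwise.
Counts are posterior − prior componentwise: 15−2=13, 12−7=5, 25−5=20.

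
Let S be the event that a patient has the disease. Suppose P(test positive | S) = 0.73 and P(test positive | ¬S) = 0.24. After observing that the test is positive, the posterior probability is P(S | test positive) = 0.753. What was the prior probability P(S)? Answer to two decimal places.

Bayes' rule in odds form gives O(S|E) = O(S)·[P(E|S)/P(E|¬S)], hence O(S) = O(S|E)/LR.
Posterior odds = 0.753/(1−0.753) = 3.0486. LR = 0.73/0.24 = 3.0417.
Prior odds = 3.0486/3.0417 = 1.0023, so P(S) = 1.0023/(1+1.0023) ≈ 0.50.

P(S) = 0.50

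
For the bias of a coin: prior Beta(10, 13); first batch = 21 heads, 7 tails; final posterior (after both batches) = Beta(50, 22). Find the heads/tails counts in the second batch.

19 heads and 2 tails

Because Beta–binomial updating is additive in the counts, the combined data contributed (α_post−α_prior, β_post−β_prior) successes and failures.
Total across both batches: 50−10=40 heads, 22−13=9 tails.
Subtract the first batch: 40−21=19 heads and 9−7=2 tails.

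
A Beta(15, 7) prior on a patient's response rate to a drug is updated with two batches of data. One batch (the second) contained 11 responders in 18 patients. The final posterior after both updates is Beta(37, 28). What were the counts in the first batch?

Sequential conjugate updates are equivalent to a single update on the pooled data, so total successes = posterior α − prior α and total failures = posterior β − prior β.
Total across both batches: 37−15=22 responders, 28−7=21 non-responders.
Subtract the second batch: 22−11=11 responders and 21−7=14 non-responders.

11 responders and 14 non-responders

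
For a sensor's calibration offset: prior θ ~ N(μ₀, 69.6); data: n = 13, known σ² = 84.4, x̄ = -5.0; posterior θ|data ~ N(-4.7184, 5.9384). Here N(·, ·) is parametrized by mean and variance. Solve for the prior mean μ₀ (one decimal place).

μ₀ = -1.7

With known observation variance, the Normal–Normal posterior has precision τ_n = τ₀ + n/σ² and mean μ_n = (τ₀μ₀ + (n/σ²)x̄)/τ_n.
Here τ₀ = 1/69.6 = 0.014368 and τ_data = 13/84.4 = 0.154028, so τ_n = 0.168396.
Rearranging for μ₀: μ₀ = (μ_n·τ_n − τ_data·x̄)/τ₀ = (-4.7184·0.168396 − 0.154028·-5.0) / 0.014368 = -0.024420/0.014368 ≈ -1.7.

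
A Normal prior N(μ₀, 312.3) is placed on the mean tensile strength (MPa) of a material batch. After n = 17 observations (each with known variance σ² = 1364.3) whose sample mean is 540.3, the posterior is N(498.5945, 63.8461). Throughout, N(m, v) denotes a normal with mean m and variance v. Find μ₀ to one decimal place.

μ₀ = 336.3

With known observation variance, the Normal–Normal posterior has precision τ_n = τ₀ + n/σ² and mean μ_n = (τ₀μ₀ + (n/σ²)x̄)/τ_n.
Here τ₀ = 1/312.3 = 0.003202 and τ_data = 17/1364.3 = 0.012461, so τ_n = 0.015663.
Rearranging for μ₀: μ₀ = (μ_n·τ_n − τ_data·x̄)/τ₀ = (498.5945·0.015663 − 0.012461·540.3) / 0.003202 = 1.076807/0.003202 ≈ 336.3.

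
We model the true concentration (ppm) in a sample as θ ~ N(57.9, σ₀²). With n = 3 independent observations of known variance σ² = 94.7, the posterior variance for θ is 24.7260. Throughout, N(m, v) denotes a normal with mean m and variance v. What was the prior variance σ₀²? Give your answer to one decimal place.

For the Normal–Normal model with known σ², precisions add: τ_n = τ₀ + n/σ².
So 1/σ₀² = 1/24.7260 − 3/94.7 = 0.040443 − 0.031679 = 0.008764.
Hence σ₀² = 1/0.008764 ≈ 114.1.

σ₀² = 114.1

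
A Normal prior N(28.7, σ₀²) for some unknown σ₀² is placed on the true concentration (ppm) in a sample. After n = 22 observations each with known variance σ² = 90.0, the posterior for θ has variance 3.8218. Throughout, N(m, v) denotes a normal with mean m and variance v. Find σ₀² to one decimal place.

σ₀² = 58.1

Posterior precision equals prior precision plus data precision: 1/σ_n² = 1/σ₀² + n/σ².
So 1/σ₀² = 1/3.8218 − 22/90.0 = 0.261657 − 0.244444 = 0.017213.
Hence σ₀² = 1/0.017213 ≈ 58.1.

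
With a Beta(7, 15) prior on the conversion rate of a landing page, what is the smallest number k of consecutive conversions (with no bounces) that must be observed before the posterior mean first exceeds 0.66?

After k conversions and 0 bounces the posterior is Beta(7+k, 15), with mean (7+k)/(7+15+k).
Set (7+k)/(22+k) > 0.66 and solve: k > (0.66·22 − 7)/(1 − 0.66) = 22.118.
The smallest integer exceeding 22.118 is 23.

k = 23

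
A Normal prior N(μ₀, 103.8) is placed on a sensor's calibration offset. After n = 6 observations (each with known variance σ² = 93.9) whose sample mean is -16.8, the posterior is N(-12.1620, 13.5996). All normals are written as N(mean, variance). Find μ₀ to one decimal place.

μ₀ = 18.6

With known observation variance, the Normal–Normal posterior has precision τ_n = τ₀ + n/σ² and mean μ_n = (τ₀μ₀ + (n/σ²)x̄)/τ_n.
Here τ₀ = 1/103.8 = 0.009634 and τ_data = 6/93.9 = 0.063898, so τ_n = 0.073532.
Rearranging for μ₀: μ₀ = (μ_n·τ_n − τ_data·x̄)/τ₀ = (-12.1620·0.073532 − 0.063898·-16.8) / 0.009634 = 0.179190/0.009634 ≈ 18.6.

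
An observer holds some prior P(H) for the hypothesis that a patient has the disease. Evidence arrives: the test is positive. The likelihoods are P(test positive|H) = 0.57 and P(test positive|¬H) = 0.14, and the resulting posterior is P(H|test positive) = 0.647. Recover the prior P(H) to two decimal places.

P(H) = 0.31

Bayes' rule in odds form gives O(H|E) = O(H)·[P(E|H)/P(E|¬H)], hence O(H) = O(H|E)/LR.
Posterior odds = 0.647/(1−0.647) = 1.8329. LR = 0.57/0.14 = 4.0714.
Prior odds = 1.8329/4.0714 = 0.4502, so P(H) = 0.4502/(1+0.4502) ≈ 0.31.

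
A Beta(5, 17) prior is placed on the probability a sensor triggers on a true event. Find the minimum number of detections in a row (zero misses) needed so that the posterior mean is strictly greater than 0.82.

k = 73

After k detections and 0 misses the posterior is Beta(5+k, 17), with mean (5+k)/(5+17+k).
Set (5+k)/(22+k) > 0.82 and solve: k > (0.82·22 − 5)/(1 − 0.82) = 72.444.
The smallest integer exceeding 72.444 is 73, and checking k=73: (78)/(95) = 0.8211 > 0.82.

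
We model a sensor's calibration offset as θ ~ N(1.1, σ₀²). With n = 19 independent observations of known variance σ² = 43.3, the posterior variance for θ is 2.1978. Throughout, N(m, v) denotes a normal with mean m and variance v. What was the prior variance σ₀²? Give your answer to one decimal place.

Posterior precision equals prior precision plus data precision: 1/σ_n² = 1/σ₀² + n/σ².
So 1/σ₀² = 1/2.1978 − 19/43.3 = 0.455000 − 0.438799 = 0.016201.
Hence σ₀² = 1/0.016201 ≈ 61.7.

σ₀² = 61.7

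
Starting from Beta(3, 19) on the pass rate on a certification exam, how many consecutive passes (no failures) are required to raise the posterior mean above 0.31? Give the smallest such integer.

After k passes and 0 failures the posterior is Beta(3+k, 19), with mean (3+k)/(3+19+k).
Set (3+k)/(22+k) > 0.31 and solve: k > (0.31·22 − 3)/(1 − 0.31) = 5.536.
The smallest integer exceeding 5.536 is 6, and checking k=6: (9)/(28) = 0.3214 > 0.31.

k = 6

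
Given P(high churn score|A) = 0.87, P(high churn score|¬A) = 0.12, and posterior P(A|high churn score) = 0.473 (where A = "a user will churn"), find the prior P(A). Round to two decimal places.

P(A) = 0.11

Bayes' rule in odds form gives O(A|E) = O(A)·[P(E|A)/P(E|¬A)], hence O(A) = O(A|E)/LR.
Posterior odds = 0.473/(1−0.473) = 0.8975. LR = 0.87/0.12 = 7.2500.
Prior odds = 0.8975/7.2500 = 0.1238, so P(A) = 0.1238/(1+0.1238) ≈ 0.11.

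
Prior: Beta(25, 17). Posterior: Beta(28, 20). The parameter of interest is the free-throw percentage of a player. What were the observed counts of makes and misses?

Beta is conjugate to the binomial likelihood: posterior = Beta(α+s, β+f).
Match parameters: s=28−25=3, f=20−17=3.

3 makes and 3 misses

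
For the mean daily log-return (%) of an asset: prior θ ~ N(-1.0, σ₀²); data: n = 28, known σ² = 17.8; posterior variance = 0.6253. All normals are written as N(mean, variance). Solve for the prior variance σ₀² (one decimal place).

Posterior precision equals prior precision plus data precision: 1/σ_n² = 1/σ₀² + n/σ².
So 1/σ₀² = 1/0.6253 − 28/17.8 = 1.599232 − 1.573034 = 0.026198.
Hence σ₀² = 1/0.026198 ≈ 38.2.

σ₀² = 38.2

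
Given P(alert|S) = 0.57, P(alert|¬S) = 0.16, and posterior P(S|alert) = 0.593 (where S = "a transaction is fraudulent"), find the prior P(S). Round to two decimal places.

P(S) = 0.29

In odds form, posterior odds = prior odds × likelihood ratio, so prior odds = posterior odds ÷ LR.
Posterior odds = 0.593/(1−0.593) = 1.4570. LR = 0.57/0.16 = 3.5625.
Prior odds = 1.4570/3.5625 = 0.4090, so P(S) = 0.4090/(1+0.4090) ≈ 0.29.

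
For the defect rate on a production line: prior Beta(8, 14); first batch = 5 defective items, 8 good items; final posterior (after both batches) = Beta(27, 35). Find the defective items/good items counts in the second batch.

14 defective items and 13 good items

Because Beta–binomial updating is additive in the counts, the combined data contributed (α_post−α_prior, β_post−β_prior) successes and failures.
Total across both batches: 27−8=19 defective items, 35−14=21 good items.
Subtract the first batch: 19−5=14 defective items and 21−8=13 good items.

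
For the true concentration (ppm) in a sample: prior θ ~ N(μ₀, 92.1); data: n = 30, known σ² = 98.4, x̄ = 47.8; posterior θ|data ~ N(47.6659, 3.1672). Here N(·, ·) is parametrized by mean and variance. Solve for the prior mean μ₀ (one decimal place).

The posterior mean is a precision-weighted average: μ_n = (τ₀μ₀ + τ_data·x̄)/(τ₀+τ_data), with τ₀=1/σ₀² and τ_data=n/σ².
Here τ₀ = 1/92.1 = 0.010858 and τ_data = 30/98.4 = 0.304878, so τ_n = 0.315736.
Rearranging for μ₀: μ₀ = (μ_n·τ_n − τ_data·x̄)/τ₀ = (47.6659·0.315736 − 0.304878·47.8) / 0.010858 = 0.476672/0.010858 ≈ 43.9.

μ₀ = 43.9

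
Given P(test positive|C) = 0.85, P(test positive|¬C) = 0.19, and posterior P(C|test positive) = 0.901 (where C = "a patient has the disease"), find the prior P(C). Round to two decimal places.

In odds form, posterior odds = prior odds × likelihood ratio, so prior odds = posterior odds ÷ LR.
Posterior odds = 0.901/(1−0.901) = 9.1010. LR = 0.85/0.19 = 4.4737.
Prior odds = 9.1010/4.4737 = 2.0343, so P(C) = 2.0343/(1+2.0343) ≈ 0.67.

P(C) = 0.67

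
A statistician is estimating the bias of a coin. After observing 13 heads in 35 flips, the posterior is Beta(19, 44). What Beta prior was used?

Beta is conjugate to the binomial likelihood: posterior = Beta(a+s, b+f).
So a = 19 − 13 = 6 and b = 44 − 22 = 22.

Beta(6, 22)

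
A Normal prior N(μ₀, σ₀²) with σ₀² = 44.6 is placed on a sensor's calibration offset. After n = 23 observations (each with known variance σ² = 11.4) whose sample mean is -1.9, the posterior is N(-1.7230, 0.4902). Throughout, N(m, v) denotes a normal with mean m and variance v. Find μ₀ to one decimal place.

μ₀ = 14.2

With known observation variance, the Normal–Normal posterior has precision τ_n = τ₀ + n/σ² and mean μ_n = (τ₀μ₀ + (n/σ²)x̄)/τ_n.
Here τ₀ = 1/44.6 = 0.022422 and τ_data = 23/11.4 = 2.017544, so τ_n = 2.039966.
Rearranging for μ₀: μ₀ = (μ_n·τ_n − τ_data·x̄)/τ₀ = (-1.7230·2.039966 − 2.017544·-1.9) / 0.022422 = 0.318472/0.022422 ≈ 14.2.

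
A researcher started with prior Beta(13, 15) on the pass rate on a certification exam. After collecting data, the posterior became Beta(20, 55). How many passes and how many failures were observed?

Under Beta–binomial conjugacy the posterior parameters are (a+s, b+f).
Match parameters: s=20−13=7, f=55−15=40.

7 passes and 40 failures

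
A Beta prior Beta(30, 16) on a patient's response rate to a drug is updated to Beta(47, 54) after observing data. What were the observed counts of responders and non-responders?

17 responders and 38 non-responders

Beta is conjugate to the binomial likelihood: posterior = Beta(a+s, b+f).
So s = 47 − 30 = 17 and f = 54 − 16 = 38.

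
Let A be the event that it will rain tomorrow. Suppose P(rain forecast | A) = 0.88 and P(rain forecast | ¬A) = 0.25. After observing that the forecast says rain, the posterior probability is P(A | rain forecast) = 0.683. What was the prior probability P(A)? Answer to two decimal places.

P(A) = 0.38

In odds form, posterior odds = prior odds × likelihood ratio, so prior odds = posterior odds ÷ LR.
Posterior odds = 0.683/(1−0.683) = 2.1546. LR = 0.88/0.25 = 3.5200.
Prior odds = 2.1546/3.5200 = 0.6121, so P(A) = 0.6121/(1+0.6121) ≈ 0.38.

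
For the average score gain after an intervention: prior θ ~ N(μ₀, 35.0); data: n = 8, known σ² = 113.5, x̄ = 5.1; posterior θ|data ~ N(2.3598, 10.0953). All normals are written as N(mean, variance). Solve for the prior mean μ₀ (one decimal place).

μ₀ = -4.4

With known observation variance, the Normal–Normal posterior has precision τ_n = τ₀ + n/σ² and mean μ_n = (τ₀μ₀ + (n/σ²)x̄)/τ_n.
Here τ₀ = 1/35.0 = 0.028571 and τ_data = 8/113.5 = 0.070485, so τ_n = 0.099056.
Rearranging for μ₀: μ₀ = (μ_n·τ_n − τ_data·x̄)/τ₀ = (2.3598·0.099056 − 0.070485·5.1) / 0.028571 = -0.125721/0.028571 ≈ -4.4.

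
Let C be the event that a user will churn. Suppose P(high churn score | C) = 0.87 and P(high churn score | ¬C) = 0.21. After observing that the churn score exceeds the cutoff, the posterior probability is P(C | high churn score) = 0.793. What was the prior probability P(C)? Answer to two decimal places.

In odds form, posterior odds = prior odds × likelihood ratio, so prior odds = posterior odds ÷ LR.
Posterior odds = 0.793/(1−0.793) = 3.8309. LR = 0.87/0.21 = 4.1429.
Prior odds = 3.8309/4.1429 = 0.9247, so P(C) = 0.9247/(1+0.9247) ≈ 0.48.

P(C) = 0.48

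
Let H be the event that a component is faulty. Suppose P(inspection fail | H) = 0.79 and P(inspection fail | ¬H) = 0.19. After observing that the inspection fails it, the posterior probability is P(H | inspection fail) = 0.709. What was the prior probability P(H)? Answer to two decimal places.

In odds form, posterior odds = prior odds × likelihood ratio, so prior odds = posterior odds ÷ LR.
Posterior odds = 0.709/(1−0.709) = 2.4364. LR = 0.79/0.19 = 4.1579.
Prior odds = 2.4364/4.1579 = 0.5860, so P(H) = 0.5860/(1+0.5860) ≈ 0.37.

P(H) = 0.37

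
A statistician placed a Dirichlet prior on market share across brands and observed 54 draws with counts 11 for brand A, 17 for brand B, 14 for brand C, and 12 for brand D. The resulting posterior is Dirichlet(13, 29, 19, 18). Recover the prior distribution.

Dirichlet(2, 12, 5, 6)

For a Dirichlet(α) prior with multinomial counts c, the posterior is Dirichlet(α + c) componentwise.
Subtract each count from the matching posterior parameter: 13−11=2, 29−17=12, 19−14=5, 18−12=6.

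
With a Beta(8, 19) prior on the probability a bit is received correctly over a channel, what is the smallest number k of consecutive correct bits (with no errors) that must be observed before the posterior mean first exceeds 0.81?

After k correct bits and 0 errors the posterior is Beta(8+k, 19), with mean (8+k)/(8+19+k).
Set (8+k)/(27+k) > 0.81 and solve: k > (0.81·27 − 8)/(1 − 0.81) = 73.000.
The smallest integer exceeding 73.000 is 74.

k = 74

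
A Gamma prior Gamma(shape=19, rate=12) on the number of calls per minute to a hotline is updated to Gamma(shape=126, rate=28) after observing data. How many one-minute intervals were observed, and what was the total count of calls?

Gamma–Poisson conjugacy: posterior shape = α + Σxᵢ, posterior rate = β + n.
Matching: Σxᵢ = 126 − 19 = 107 and n = 28 − 12 = 16.

n = 16 one-minute intervals with total 107 calls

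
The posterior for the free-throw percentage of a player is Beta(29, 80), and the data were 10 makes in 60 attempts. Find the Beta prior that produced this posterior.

Beta(19, 30)

Under Beta–binomial conjugacy the posterior parameters are (α+s, β+f).
So α = 29 − 10 = 19 and β = 80 − 50 = 30.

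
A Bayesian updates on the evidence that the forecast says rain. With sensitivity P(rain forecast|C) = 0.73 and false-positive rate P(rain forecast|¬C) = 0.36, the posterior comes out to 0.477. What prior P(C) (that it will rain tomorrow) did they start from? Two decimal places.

P(C) = 0.31

In odds form, posterior odds = prior odds × likelihood ratio, so prior odds = posterior odds ÷ LR.
Posterior odds = 0.477/(1−0.477) = 0.9120. LR = 0.73/0.36 = 2.0278.
Prior odds = 0.9120/2.0278 = 0.4497, so P(C) = 0.4497/(1+0.4497) ≈ 0.31.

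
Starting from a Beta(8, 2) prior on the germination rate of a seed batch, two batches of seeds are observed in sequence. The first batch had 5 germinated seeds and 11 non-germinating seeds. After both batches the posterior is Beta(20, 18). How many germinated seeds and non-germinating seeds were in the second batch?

7 germinated seeds and 5 non-germinating seeds

Sequential conjugate updates are equivalent to a single update on the pooled data, so total successes = posterior α − prior α and total failures = posterior β − prior β.
Total across both batches: 20−8=12 germinated seeds, 18−2=16 non-germinating seeds.
Subtract the first batch: 12−5=7 germinated seeds and 16−11=5 non-germinating seeds.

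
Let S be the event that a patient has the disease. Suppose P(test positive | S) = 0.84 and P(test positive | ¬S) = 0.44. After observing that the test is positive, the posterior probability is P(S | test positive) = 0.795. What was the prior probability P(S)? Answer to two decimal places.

Bayes' rule in odds form gives O(S|E) = O(S)·[P(E|S)/P(E|¬S)], hence O(S) = O(S|E)/LR.
Posterior odds = 0.795/(1−0.795) = 3.8780. LR = 0.84/0.44 = 1.9091.
Prior odds = 3.8780/1.9091 = 2.0313, so P(S) = 2.0313/(1+2.0313) ≈ 0.67.

P(S) = 0.67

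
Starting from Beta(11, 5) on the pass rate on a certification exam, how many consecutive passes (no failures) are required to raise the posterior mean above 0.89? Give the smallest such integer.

k = 30

After k passes and 0 failures the posterior is Beta(11+k, 5), with mean (11+k)/(11+5+k).
Set (11+k)/(16+k) > 0.89 and solve: k > (0.89·16 − 11)/(1 − 0.89) = 29.455.
The smallest integer exceeding 29.455 is 30, and checking k=30: (41)/(46) = 0.8913 > 0.89.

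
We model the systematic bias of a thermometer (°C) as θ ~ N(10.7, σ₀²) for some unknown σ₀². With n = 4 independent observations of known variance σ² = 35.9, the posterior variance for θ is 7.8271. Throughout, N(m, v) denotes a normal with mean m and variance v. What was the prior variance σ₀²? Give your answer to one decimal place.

Posterior precision equals prior precision plus data precision: 1/σ_n² = 1/σ₀² + n/σ².
So 1/σ₀² = 1/7.8271 − 4/35.9 = 0.127761 − 0.111421 = 0.016340.
Hence σ₀² = 1/0.016340 ≈ 61.2.

σ₀² = 61.2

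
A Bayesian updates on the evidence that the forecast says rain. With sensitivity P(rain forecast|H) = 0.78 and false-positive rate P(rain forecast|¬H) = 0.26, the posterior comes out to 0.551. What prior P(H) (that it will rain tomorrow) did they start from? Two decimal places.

P(H) = 0.29

In odds form, posterior odds = prior odds × likelihood ratio, so prior odds = posterior odds ÷ LR.
Posterior odds = 0.551/(1−0.551) = 1.2272. LR = 0.78/0.26 = 3.0000.
Prior odds = 1.2272/3.0000 = 0.4091, so P(H) = 0.4091/(1+0.4091) ≈ 0.29.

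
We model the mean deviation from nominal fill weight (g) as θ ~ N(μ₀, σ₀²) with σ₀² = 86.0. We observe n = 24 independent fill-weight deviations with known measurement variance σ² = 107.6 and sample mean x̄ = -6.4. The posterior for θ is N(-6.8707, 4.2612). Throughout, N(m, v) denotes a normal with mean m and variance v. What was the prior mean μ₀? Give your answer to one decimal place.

The posterior mean is a precision-weighted average: μ_n = (τ₀μ₀ + τ_data·x̄)/(τ₀+τ_data), with τ₀=1/σ₀² and τ_data=n/σ².
Here τ₀ = 1/86.0 = 0.011628 and τ_data = 24/107.6 = 0.223048, so τ_n = 0.234676.
Rearranging for μ₀: μ₀ = (μ_n·τ_n − τ_data·x̄)/τ₀ = (-6.8707·0.234676 − 0.223048·-6.4) / 0.011628 = -0.184881/0.011628 ≈ -15.9.

μ₀ = -15.9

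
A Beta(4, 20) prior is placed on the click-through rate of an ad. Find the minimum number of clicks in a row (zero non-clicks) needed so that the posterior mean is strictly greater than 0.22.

After k clicks and 0 non-clicks the posterior is Beta(4+k, 20), with mean (4+k)/(4+20+k).
Set (4+k)/(24+k) > 0.22 and solve: k > (0.22·24 − 4)/(1 − 0.22) = 1.641.
The smallest integer exceeding 1.641 is 2.

k = 2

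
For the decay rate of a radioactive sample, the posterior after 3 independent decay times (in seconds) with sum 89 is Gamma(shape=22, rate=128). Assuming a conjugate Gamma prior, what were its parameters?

Gamma(shape=19, rate=39)

For an exponential likelihood with a Gamma(α, β) prior on the rate, n observations with total T give posterior Gamma(α+n, β+T).
So α = 22 − 3 = 19 and β = 128 − 89 = 39.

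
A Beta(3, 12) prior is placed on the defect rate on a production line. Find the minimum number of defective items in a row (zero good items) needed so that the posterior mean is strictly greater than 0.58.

k = 14

After k defective items and 0 good items the posterior is Beta(3+k, 12), with mean (3+k)/(3+12+k).
Set (3+k)/(15+k) > 0.58 and solve: k > (0.58·15 − 3)/(1 − 0.58) = 13.571.
The smallest integer exceeding 13.571 is 14.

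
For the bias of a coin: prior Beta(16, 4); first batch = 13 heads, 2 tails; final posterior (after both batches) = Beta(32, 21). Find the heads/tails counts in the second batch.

3 heads and 15 tails

Because Beta–binomial updating is additive in the counts, the combined data contributed (α_post−α_prior, β_post−β_prior) successes and failures.
Total across both batches: 32−16=16 heads, 21−4=17 tails.
Subtract the first batch: 16−13=3 heads and 17−2=15 tails.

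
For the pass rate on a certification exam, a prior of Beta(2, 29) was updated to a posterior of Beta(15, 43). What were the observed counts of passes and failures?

Under Beta–binomial conjugacy the posterior parameters are (α+s, β+f).
So s = 15 − 2 = 13 and f = 43 − 29 = 14.

13 passes and 14 failures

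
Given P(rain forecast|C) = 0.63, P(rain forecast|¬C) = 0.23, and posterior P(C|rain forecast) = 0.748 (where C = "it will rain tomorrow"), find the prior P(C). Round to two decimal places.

Bayes' rule in odds form gives O(C|E) = O(C)·[P(E|C)/P(E|¬C)], hence O(C) = O(C|E)/LR.
Posterior odds = 0.748/(1−0.748) = 2.9683. LR = 0.63/0.23 = 2.7391.
Prior odds = 2.9683/2.7391 = 1.0837, so P(C) = 1.0837/(1+1.0837) ≈ 0.52.

P(C) = 0.52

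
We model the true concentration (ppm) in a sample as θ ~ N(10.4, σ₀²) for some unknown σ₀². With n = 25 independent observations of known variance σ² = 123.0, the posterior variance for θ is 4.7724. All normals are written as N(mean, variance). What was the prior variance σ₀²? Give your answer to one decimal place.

σ₀² = 159.1

Posterior precision equals prior precision plus data precision: 1/σ_n² = 1/σ₀² + n/σ².
So 1/σ₀² = 1/4.7724 − 25/123.0 = 0.209538 − 0.203252 = 0.006286.
Hence σ₀² = 1/0.006286 ≈ 159.1.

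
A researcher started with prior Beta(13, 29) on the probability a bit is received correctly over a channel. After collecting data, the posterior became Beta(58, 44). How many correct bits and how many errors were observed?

45 correct bits and 15 errors

Beta is conjugate to the binomial likelihood: posterior = Beta(α+s, β+f).
Match parameters: s=58−13=45, f=44−29=15.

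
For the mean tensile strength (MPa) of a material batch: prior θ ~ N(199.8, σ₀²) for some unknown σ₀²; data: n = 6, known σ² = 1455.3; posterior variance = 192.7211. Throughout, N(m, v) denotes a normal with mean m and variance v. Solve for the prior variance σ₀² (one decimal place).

Posterior precision equals prior precision plus data precision: 1/σ_n² = 1/σ₀² + n/σ².
So 1/σ₀² = 1/192.7211 − 6/1455.3 = 0.005189 − 0.004123 = 0.001066.
Hence σ₀² = 1/0.001066 ≈ 938.1.

σ₀² = 938.1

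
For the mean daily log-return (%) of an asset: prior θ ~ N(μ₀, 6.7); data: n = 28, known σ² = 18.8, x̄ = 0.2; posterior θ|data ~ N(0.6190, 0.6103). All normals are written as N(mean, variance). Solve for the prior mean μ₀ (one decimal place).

With known observation variance, the Normal–Normal posterior has precision τ_n = τ₀ + n/σ² and mean μ_n = (τ₀μ₀ + (n/σ²)x̄)/τ_n.
Here τ₀ = 1/6.7 = 0.149254 and τ_data = 28/18.8 = 1.489362, so τ_n = 1.638616.
Rearranging for μ₀: μ₀ = (μ_n·τ_n − τ_data·x̄)/τ₀ = (0.6190·1.638616 − 1.489362·0.2) / 0.149254 = 0.716431/0.149254 ≈ 4.8.

μ₀ = 4.8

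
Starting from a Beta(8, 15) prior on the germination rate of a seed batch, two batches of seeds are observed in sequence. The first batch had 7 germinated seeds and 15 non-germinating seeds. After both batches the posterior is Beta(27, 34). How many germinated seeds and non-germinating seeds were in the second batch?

Because Beta–binomial updating is additive in the counts, the combined data contributed (α_post−α_prior, β_post−β_prior) successes and failures.
Total across both batches: 27−8=19 germinated seeds, 34−15=19 non-germinating seeds.
Subtract the first batch: 19−7=12 germinated seeds and 19−15=4 non-germinating seeds.

12 germinated seeds and 4 non-germinating seeds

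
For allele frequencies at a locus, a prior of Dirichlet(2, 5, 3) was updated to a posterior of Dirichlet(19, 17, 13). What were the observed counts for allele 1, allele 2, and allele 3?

For a Dirichlet(α) prior with multinomial counts c, the posterior is Dirichlet(α + c) componentwise.
Counts are posterior − prior componentwise: 19−2=17, 17−5=12, 13−3=10.

counts (17, 12, 10)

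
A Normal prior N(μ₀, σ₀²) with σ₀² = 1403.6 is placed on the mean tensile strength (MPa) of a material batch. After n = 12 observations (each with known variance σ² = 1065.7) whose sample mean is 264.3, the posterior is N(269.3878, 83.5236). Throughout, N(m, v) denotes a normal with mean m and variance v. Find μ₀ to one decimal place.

μ₀ = 349.8

The posterior mean is a precision-weighted average: μ_n = (τ₀μ₀ + τ_data·x̄)/(τ₀+τ_data), with τ₀=1/σ₀² and τ_data=n/σ².
Here τ₀ = 1/1403.6 = 0.000712 and τ_data = 12/1065.7 = 0.011260, so τ_n = 0.011972.
Rearranging for μ₀: μ₀ = (μ_n·τ_n − τ_data·x̄)/τ₀ = (269.3878·0.011972 − 0.011260·264.3) / 0.000712 = 0.249093/0.000712 ≈ 349.8.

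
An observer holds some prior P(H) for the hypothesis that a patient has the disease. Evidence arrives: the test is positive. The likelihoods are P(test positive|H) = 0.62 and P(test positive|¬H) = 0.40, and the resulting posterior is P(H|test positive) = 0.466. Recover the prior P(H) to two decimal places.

Bayes' rule in odds form gives O(H|E) = O(H)·[P(E|H)/P(E|¬H)], hence O(H) = O(H|E)/LR.
Posterior odds = 0.466/(1−0.466) = 0.8727. LR = 0.62/0.40 = 1.5500.
Prior odds = 0.8727/1.5500 = 0.5630, so P(H) = 0.5630/(1+0.5630) ≈ 0.36.

P(H) = 0.36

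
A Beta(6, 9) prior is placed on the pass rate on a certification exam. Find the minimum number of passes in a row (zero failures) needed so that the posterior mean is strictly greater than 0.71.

After k passes and 0 failures the posterior is Beta(6+k, 9), with mean (6+k)/(6+9+k).
Set (6+k)/(15+k) > 0.71 and solve: k > (0.71·15 − 6)/(1 − 0.71) = 16.034.
The smallest integer exceeding 16.034 is 17.

k = 17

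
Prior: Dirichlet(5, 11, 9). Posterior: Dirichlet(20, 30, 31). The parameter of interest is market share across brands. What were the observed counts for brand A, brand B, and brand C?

counts (15, 19, 22)

For a Dirichlet(α) prior with multinomial counts c, the posterior is Dirichlet(α + c) componentwise.
Counts are posterior − prior componentwise: 20−5=15, 30−11=19, 31−9=22.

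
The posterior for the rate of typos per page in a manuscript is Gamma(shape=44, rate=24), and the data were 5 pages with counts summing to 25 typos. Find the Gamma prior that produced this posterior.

Gamma–Poisson conjugacy: posterior shape = α + Σxᵢ, posterior rate = β + n.
So α = 44 − 25 = 19 and β = 24 − 5 = 19.

Gamma(shape=19, rate=19)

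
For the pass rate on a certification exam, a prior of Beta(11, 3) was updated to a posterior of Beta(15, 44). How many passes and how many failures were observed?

A Beta(α, β) prior with s successes and f failures in binomial data gives a Beta(α+s, β+f) posterior.
So s = 15 − 11 = 4 and f = 44 − 3 = 41.

4 passes and 41 failures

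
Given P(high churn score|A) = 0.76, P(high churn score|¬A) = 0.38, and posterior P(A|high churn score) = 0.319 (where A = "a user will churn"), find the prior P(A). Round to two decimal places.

P(A) = 0.19

Bayes' rule in odds form gives O(A|E) = O(A)·[P(E|A)/P(E|¬A)], hence O(A) = O(A|E)/LR.
Posterior odds = 0.319/(1−0.319) = 0.4684. LR = 0.76/0.38 = 2.0000.
Prior odds = 0.4684/2.0000 = 0.2342, so P(A) = 0.2342/(1+0.2342) ≈ 0.19.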